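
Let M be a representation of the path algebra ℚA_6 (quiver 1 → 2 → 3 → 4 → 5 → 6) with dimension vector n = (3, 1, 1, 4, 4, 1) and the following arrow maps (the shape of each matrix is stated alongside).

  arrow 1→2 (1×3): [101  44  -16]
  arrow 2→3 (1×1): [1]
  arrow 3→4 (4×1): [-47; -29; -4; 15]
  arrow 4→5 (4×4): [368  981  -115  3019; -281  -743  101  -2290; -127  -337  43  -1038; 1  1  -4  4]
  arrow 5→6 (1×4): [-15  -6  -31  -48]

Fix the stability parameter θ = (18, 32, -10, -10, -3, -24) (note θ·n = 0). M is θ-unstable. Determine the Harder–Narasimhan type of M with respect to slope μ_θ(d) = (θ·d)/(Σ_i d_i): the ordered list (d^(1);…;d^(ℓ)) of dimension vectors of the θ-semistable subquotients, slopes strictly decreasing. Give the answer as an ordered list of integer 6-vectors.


Via rank(M_{q-1}∘⋯∘M_p): M ≅ I[1,1]^2, I[1,4], I[4,5]^2, I[4,6], I[5,5].
μ_θ-semistable layers: μ^(1)=18; μ^(2)=15/2; μ^(3)=-3; μ^(4)=-10; μ^(5)=-37/3

((2, 0, 0, 0, 0, 0); (1, 1, 1, 1, 0, 0); (0, 0, 0, 0, 3, 0); (0, 0, 0, 2, 0, 0); (0, 0, 0, 1, 1, 1))


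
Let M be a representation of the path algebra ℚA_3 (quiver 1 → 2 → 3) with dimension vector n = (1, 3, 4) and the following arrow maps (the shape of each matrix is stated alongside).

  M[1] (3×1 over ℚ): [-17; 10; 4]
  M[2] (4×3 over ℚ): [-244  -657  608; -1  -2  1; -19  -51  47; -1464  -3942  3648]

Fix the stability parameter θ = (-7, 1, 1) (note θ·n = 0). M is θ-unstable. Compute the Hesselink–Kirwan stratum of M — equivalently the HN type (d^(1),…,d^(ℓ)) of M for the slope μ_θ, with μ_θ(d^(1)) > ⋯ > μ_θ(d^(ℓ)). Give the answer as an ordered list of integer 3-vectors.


Interval decomposition of M: I[1,3], I[2,2], I[2,3], I[3,3]^2.
HN type (ℓ=2): μ^(1)=1; μ^(2)=-7

((0, 3, 4); (1, 0, 0))


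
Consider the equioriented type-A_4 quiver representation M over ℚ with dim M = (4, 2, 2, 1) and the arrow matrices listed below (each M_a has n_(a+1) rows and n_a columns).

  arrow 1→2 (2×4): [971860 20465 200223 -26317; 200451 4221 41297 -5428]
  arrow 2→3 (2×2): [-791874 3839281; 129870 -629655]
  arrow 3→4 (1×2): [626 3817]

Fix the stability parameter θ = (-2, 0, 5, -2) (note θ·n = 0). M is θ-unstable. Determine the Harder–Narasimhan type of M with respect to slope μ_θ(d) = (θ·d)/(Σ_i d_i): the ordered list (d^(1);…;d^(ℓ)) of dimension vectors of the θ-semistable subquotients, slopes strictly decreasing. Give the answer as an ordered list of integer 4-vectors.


Barcode: M ≅ I[1,1]^2, I[1,2], I[1,4], I[3,3]. HN layers by μ_θ (4 steps, strictly decreasing):
  μ^(1)=5; μ^(2)=3/2; μ^(3)=0; μ^(4)=-2

((0, 0, 1, 0); (0, 0, 1, 1); (0, 2, 0, 0); (4, 0, 0, 0))


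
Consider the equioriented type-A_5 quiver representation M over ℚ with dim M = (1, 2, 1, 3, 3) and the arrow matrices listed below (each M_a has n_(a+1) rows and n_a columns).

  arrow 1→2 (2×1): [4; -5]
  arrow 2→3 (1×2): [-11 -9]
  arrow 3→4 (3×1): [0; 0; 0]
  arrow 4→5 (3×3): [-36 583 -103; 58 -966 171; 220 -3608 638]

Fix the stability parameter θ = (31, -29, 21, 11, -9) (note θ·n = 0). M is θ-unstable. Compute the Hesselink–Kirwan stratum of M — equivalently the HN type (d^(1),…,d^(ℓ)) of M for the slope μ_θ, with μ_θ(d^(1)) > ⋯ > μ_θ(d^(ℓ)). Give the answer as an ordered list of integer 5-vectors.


Barcode: M ≅ I[1,3], I[2,2], I[4,4], I[4,5]^2, I[5,5]. HN layers by μ_θ (5 steps, strictly decreasing):
  μ^(1)=21; μ^(2)=11; μ^(3)=1; μ^(4)=-9; μ^(5)=-29

((0, 0, 1, 0, 0); (0, 0, 0, 1, 0); (1, 1, 0, 2, 2); (0, 0, 0, 0, 1); (0, 1, 0, 0, 0))


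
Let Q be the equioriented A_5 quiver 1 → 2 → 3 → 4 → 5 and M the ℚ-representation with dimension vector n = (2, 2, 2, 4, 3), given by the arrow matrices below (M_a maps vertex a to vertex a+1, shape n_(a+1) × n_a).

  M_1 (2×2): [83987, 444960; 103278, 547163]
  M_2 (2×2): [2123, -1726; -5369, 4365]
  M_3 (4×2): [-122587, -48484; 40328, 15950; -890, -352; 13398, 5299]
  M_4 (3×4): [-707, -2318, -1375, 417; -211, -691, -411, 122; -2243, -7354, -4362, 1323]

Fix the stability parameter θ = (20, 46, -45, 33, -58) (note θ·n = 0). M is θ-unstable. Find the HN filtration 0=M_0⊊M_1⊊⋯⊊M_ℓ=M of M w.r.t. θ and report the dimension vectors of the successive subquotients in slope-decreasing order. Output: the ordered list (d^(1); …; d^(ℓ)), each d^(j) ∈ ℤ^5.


Interval decomposition of M: I[1,5]^2, I[4,4], I[4,5].
HN type (ℓ=3): μ^(1)=33; μ^(2)=-4/5; μ^(3)=-25/2

((0, 0, 0, 1, 0); (2, 2, 2, 2, 2); (0, 0, 0, 1, 1))


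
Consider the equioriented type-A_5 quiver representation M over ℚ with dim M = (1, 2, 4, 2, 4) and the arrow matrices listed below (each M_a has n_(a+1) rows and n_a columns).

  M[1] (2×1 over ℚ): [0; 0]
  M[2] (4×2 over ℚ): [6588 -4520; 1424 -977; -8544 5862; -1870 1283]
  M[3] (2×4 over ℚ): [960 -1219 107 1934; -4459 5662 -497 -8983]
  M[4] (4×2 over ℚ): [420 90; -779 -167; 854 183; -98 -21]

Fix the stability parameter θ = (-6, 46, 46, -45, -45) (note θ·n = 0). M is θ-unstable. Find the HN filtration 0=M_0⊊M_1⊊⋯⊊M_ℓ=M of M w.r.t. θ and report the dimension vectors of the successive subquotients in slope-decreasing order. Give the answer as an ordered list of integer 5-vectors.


Interval decomposition of M: I[1,1], I[2,5]^2, I[3,3]^2, I[5,5]^2.
HN type (ℓ=4): μ^(1)=46; μ^(2)=1/2; μ^(3)=-6; μ^(4)=-45

((0, 0, 2, 0, 0); (0, 2, 2, 2, 2); (1, 0, 0, 0, 0); (0, 0, 0, 0, 2))


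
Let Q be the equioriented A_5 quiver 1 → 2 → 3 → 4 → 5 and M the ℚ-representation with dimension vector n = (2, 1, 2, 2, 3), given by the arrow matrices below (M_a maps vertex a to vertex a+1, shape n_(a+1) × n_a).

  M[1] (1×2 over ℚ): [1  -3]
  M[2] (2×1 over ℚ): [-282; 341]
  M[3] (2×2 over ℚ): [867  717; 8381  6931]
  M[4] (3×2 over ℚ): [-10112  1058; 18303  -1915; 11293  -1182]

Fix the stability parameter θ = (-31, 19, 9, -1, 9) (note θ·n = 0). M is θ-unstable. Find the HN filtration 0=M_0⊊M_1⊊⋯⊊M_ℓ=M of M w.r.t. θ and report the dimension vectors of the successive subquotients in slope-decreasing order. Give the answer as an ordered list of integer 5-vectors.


Barcode: M ≅ I[1,1], I[1,5], I[3,3], I[4,5], I[5,5]. HN layers by μ_θ (3 steps, strictly decreasing):
  μ^(1)=9; μ^(2)=-1; μ^(3)=-31

((0, 1, 2, 1, 3); (0, 0, 0, 1, 0); (2, 0, 0, 0, 0))


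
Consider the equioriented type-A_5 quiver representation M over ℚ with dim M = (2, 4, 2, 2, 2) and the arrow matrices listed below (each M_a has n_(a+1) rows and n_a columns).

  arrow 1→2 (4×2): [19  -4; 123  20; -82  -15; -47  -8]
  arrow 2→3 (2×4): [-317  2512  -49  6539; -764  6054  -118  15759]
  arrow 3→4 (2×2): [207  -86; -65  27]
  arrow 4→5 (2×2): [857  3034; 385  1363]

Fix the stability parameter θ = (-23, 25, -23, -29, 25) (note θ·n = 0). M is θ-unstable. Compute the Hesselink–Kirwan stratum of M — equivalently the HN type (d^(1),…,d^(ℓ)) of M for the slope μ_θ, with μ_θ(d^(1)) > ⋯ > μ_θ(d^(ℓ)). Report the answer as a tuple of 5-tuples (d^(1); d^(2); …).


Barcode: M ≅ I[1,5]^2, I[2,2]^2. HN layers by μ_θ (3 steps, strictly decreasing):
  μ^(1)=25; μ^(2)=-9; μ^(3)=-23

((0, 2, 0, 0, 2); (0, 2, 2, 2, 0); (2, 0, 0, 0, 0))


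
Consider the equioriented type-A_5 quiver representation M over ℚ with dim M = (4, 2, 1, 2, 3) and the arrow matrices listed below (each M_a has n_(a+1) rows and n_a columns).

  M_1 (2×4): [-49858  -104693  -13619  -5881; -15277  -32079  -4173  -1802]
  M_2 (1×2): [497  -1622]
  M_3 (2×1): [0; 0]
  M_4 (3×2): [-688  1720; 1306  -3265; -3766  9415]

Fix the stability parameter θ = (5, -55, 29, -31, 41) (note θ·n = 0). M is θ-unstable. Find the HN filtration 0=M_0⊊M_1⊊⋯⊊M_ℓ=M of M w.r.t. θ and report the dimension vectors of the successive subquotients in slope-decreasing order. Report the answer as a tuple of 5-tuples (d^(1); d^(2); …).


Via rank(M_{q-1}∘⋯∘M_p): M ≅ I[1,1]^2, I[1,2], I[1,3], I[4,4], I[4,5], I[5,5]^2.
μ_θ-semistable layers: μ^(1)=41; μ^(2)=29; μ^(3)=5; μ^(4)=-25; μ^(5)=-31

((0, 0, 0, 0, 3); (0, 0, 1, 0, 0); (2, 0, 0, 0, 0); (2, 2, 0, 0, 0); (0, 0, 0, 2, 0))


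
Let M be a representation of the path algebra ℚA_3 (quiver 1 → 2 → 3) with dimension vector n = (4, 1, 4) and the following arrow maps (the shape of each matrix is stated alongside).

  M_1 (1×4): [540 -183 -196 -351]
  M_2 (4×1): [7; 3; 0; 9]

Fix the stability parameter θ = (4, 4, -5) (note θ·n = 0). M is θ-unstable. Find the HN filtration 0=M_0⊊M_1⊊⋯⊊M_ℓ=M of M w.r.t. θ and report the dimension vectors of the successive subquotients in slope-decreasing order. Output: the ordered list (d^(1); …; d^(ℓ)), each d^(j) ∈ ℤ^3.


Via rank(M_{q-1}∘⋯∘M_p): M ≅ I[1,1]^3, I[1,3], I[3,3]^3.
μ_θ-semistable layers: μ^(1)=4; μ^(2)=1; μ^(3)=-5

((3, 0, 0); (1, 1, 1); (0, 0, 3))


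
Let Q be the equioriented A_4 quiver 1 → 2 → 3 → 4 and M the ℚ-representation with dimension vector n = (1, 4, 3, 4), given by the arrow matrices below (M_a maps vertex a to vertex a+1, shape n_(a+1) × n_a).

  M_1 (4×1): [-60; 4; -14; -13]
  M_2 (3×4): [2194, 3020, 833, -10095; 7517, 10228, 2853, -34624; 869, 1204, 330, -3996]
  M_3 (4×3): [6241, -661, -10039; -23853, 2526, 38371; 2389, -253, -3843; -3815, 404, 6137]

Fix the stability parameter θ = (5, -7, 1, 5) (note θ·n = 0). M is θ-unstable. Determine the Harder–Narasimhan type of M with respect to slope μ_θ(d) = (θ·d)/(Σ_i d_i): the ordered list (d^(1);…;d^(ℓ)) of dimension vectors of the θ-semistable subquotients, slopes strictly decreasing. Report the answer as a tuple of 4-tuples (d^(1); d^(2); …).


Interval decomposition of M: I[1,4], I[2,2], I[2,3], I[2,4], I[4,4]^2.
HN type (ℓ=4): μ^(1)=5; μ^(2)=1; μ^(3)=-1; μ^(4)=-7

((0, 0, 0, 4); (0, 0, 3, 0); (1, 1, 0, 0); (0, 3, 0, 0))


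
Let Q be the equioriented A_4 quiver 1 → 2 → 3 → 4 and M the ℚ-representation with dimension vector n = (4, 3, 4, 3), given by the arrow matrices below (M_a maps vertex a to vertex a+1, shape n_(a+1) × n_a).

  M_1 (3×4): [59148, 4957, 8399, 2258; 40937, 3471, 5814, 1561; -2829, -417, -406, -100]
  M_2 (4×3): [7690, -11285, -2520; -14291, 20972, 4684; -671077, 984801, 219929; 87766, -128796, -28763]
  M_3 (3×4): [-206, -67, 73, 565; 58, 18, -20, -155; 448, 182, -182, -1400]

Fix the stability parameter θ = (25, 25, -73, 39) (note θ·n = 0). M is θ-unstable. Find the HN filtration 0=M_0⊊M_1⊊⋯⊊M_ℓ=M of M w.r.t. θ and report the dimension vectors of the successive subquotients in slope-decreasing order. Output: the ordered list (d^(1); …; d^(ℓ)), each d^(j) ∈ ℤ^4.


Barcode: M ≅ I[1,1], I[1,3], I[1,4]^2, I[3,3], I[4,4]. HN layers by μ_θ (4 steps, strictly decreasing):
  μ^(1)=39; μ^(2)=25; μ^(3)=-23/3; μ^(4)=-73

((0, 0, 0, 3); (1, 0, 0, 0); (3, 3, 3, 0); (0, 0, 1, 0))


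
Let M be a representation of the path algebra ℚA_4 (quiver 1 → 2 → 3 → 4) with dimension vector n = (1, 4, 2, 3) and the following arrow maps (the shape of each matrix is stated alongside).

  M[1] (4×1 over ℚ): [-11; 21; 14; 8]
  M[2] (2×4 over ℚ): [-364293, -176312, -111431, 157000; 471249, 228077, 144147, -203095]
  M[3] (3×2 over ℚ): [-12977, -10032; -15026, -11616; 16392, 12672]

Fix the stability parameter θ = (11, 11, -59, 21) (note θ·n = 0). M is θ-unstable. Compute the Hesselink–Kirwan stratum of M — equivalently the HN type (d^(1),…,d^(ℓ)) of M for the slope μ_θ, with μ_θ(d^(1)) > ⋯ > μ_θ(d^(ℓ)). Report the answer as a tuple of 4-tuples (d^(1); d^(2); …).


Interval decomposition of M: I[1,4], I[2,2]^2, I[2,3], I[4,4]^2.
HN type (ℓ=4): μ^(1)=21; μ^(2)=11; μ^(3)=-37/3; μ^(4)=-24

((0, 0, 0, 3); (0, 2, 0, 0); (1, 1, 1, 0); (0, 1, 1, 0))


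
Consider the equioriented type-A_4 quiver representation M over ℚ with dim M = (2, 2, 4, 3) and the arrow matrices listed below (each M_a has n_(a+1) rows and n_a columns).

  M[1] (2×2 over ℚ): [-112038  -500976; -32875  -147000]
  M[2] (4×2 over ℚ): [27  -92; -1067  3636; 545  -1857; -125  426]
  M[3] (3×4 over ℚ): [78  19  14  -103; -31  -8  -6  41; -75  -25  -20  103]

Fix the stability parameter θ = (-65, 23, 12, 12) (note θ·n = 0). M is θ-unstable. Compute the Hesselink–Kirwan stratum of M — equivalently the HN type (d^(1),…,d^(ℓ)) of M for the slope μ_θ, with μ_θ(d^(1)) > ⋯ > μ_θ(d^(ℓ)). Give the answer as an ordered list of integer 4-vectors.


Via rank(M_{q-1}∘⋯∘M_p): M ≅ I[1,1], I[1,4], I[2,4], I[3,3], I[3,4].
μ_θ-semistable layers: μ^(1)=47/3; μ^(2)=12; μ^(3)=-65

((0, 2, 2, 2); (0, 0, 2, 1); (2, 0, 0, 0))


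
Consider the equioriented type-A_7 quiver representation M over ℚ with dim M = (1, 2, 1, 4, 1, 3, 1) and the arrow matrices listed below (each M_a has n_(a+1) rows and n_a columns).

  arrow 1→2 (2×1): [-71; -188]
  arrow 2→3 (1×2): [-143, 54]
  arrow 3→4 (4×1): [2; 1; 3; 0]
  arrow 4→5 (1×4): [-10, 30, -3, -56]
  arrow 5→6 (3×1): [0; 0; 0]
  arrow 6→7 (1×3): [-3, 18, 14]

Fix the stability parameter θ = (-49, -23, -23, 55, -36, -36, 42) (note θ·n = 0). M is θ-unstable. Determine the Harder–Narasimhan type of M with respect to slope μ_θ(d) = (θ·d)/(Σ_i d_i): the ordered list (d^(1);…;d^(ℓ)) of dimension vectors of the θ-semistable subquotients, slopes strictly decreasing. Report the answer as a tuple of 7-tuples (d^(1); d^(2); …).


Via rank(M_{q-1}∘⋯∘M_p): M ≅ I[1,5], I[2,2], I[4,4]^3, I[6,6]^2, I[6,7].
μ_θ-semistable layers: μ^(1)=55; μ^(2)=42; μ^(3)=19/2; μ^(4)=-23; μ^(5)=-36; μ^(6)=-49

((0, 0, 0, 3, 0, 0, 0); (0, 0, 0, 0, 0, 0, 1); (0, 0, 0, 1, 1, 0, 0); (0, 2, 1, 0, 0, 0, 0); (0, 0, 0, 0, 0, 3, 0); (1, 0, 0, 0, 0, 0, 0))


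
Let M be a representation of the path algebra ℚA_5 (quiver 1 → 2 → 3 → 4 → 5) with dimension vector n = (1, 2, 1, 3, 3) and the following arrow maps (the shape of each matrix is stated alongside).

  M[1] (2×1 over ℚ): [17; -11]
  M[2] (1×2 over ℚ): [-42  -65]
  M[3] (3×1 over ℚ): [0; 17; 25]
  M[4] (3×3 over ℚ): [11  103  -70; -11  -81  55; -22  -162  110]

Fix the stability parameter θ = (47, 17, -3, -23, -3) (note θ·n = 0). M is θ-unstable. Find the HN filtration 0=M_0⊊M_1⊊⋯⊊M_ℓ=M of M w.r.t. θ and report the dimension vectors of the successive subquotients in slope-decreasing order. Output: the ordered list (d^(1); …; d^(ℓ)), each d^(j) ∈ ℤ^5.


Interval decomposition of M: I[1,5], I[2,2], I[4,4], I[4,5], I[5,5].
HN type (ℓ=4): μ^(1)=17; μ^(2)=7; μ^(3)=-3; μ^(4)=-23

((0, 1, 0, 0, 0); (1, 1, 1, 1, 1); (0, 0, 0, 0, 2); (0, 0, 0, 2, 0))


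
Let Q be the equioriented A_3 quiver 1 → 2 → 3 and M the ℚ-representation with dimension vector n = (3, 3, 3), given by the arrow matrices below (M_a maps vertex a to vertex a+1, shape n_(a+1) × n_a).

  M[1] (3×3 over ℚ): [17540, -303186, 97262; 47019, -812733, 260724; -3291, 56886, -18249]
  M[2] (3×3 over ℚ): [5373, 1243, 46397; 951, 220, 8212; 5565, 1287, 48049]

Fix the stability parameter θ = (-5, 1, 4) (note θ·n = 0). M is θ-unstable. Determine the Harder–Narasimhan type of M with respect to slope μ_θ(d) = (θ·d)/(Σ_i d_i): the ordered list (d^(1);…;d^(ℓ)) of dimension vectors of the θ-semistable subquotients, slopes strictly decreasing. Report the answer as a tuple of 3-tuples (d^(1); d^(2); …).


Via rank(M_{q-1}∘⋯∘M_p): M ≅ I[1,1], I[1,2], I[1,3], I[2,3], I[3,3].
μ_θ-semistable layers: μ^(1)=4; μ^(2)=1; μ^(3)=-5

((0, 0, 3); (0, 3, 0); (3, 0, 0))


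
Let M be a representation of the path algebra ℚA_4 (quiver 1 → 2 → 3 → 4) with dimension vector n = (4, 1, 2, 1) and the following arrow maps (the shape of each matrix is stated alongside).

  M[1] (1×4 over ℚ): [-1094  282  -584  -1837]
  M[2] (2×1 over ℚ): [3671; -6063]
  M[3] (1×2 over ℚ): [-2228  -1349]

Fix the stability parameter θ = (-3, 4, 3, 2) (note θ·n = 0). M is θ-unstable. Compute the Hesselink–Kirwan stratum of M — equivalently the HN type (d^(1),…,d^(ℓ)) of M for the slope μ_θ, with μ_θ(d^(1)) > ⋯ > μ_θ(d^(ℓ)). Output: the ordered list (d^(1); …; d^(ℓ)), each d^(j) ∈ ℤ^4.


Via rank(M_{q-1}∘⋯∘M_p): M ≅ I[1,1]^3, I[1,4], I[3,3].
μ_θ-semistable layers: μ^(1)=3; μ^(2)=-3

((0, 1, 2, 1); (4, 0, 0, 0))


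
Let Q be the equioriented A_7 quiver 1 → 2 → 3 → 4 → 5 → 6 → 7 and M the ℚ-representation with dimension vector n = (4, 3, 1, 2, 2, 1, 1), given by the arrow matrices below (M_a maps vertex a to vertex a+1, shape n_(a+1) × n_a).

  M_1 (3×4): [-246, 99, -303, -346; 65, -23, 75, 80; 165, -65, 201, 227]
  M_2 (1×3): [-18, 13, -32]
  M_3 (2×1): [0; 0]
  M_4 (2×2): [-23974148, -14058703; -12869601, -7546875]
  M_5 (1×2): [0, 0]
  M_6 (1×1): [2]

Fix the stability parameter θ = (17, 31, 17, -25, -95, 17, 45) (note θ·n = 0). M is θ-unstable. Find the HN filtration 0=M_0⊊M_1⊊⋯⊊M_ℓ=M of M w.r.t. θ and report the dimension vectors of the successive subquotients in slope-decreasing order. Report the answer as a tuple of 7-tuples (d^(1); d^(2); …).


Interval decomposition of M: I[1,1], I[1,2]^2, I[1,3], I[4,5]^2, I[6,7].
HN type (ℓ=5): μ^(1)=45; μ^(2)=31; μ^(3)=24; μ^(4)=17; μ^(5)=-60

((0, 0, 0, 0, 0, 0, 1); (0, 2, 0, 0, 0, 0, 0); (0, 1, 1, 0, 0, 0, 0); (4, 0, 0, 0, 0, 1, 0); (0, 0, 0, 2, 2, 0, 0))


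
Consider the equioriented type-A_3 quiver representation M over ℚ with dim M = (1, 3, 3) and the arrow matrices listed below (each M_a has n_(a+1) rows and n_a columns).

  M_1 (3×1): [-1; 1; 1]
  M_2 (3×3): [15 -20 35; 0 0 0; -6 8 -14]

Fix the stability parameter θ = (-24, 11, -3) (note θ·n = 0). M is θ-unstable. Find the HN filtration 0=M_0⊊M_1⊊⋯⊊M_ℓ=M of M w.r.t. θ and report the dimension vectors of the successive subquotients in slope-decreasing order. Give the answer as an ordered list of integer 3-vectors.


Via rank(M_{q-1}∘⋯∘M_p): M ≅ I[1,2], I[2,2], I[2,3], I[3,3]^2.
μ_θ-semistable layers: μ^(1)=11; μ^(2)=4; μ^(3)=-3; μ^(4)=-24

((0, 2, 0); (0, 1, 1); (0, 0, 2); (1, 0, 0))


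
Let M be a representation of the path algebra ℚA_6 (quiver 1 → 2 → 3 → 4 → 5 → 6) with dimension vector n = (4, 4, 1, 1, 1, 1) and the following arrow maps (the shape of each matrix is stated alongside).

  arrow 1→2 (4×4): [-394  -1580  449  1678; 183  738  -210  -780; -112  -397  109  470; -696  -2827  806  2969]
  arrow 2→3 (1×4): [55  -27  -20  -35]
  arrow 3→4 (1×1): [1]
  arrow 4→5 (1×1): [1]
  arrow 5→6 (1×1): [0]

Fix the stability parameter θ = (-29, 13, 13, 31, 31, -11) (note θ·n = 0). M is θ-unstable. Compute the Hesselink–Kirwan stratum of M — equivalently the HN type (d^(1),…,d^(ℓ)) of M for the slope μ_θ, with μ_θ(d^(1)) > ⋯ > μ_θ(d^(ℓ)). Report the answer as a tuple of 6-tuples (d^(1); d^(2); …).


Barcode: M ≅ I[1,2]^3, I[1,5], I[6,6]. HN layers by μ_θ (4 steps, strictly decreasing):
  μ^(1)=31; μ^(2)=13; μ^(3)=-11; μ^(4)=-29

((0, 0, 0, 1, 1, 0); (0, 4, 1, 0, 0, 0); (0, 0, 0, 0, 0, 1); (4, 0, 0, 0, 0, 0))


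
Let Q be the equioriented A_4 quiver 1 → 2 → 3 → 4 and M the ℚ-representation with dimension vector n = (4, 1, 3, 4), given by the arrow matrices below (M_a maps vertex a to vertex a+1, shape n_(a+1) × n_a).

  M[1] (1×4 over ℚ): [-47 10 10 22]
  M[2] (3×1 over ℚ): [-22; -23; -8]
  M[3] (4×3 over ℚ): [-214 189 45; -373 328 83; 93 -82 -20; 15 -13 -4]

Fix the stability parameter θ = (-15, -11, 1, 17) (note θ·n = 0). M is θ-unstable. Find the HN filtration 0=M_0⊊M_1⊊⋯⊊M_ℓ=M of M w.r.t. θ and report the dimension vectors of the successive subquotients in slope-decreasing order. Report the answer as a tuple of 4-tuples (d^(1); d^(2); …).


Barcode: M ≅ I[1,1]^3, I[1,4], I[3,4]^2, I[4,4]. HN layers by μ_θ (4 steps, strictly decreasing):
  μ^(1)=17; μ^(2)=1; μ^(3)=-11; μ^(4)=-15

((0, 0, 0, 4); (0, 0, 3, 0); (0, 1, 0, 0); (4, 0, 0, 0))


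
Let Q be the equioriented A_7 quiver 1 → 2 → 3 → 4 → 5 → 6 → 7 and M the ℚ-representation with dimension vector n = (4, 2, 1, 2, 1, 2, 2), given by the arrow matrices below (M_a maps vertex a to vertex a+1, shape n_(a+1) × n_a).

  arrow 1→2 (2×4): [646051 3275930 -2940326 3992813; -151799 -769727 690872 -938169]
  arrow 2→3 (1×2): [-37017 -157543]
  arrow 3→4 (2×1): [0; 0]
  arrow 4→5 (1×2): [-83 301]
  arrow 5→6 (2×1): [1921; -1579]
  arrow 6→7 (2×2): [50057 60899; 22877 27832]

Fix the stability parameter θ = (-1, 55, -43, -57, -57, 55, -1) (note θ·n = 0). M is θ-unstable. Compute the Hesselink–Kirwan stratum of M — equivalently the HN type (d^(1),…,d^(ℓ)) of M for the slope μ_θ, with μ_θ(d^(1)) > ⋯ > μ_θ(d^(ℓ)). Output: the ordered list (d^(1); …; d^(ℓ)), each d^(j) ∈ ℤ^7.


Barcode: M ≅ I[1,1]^2, I[1,2], I[1,3], I[4,4], I[4,7], I[6,7]. HN layers by μ_θ (5 steps, strictly decreasing):
  μ^(1)=55; μ^(2)=27; μ^(3)=6; μ^(4)=-1; μ^(5)=-57

((0, 1, 0, 0, 0, 0, 0); (0, 0, 0, 0, 0, 2, 2); (0, 1, 1, 0, 0, 0, 0); (4, 0, 0, 0, 0, 0, 0); (0, 0, 0, 2, 1, 0, 0))


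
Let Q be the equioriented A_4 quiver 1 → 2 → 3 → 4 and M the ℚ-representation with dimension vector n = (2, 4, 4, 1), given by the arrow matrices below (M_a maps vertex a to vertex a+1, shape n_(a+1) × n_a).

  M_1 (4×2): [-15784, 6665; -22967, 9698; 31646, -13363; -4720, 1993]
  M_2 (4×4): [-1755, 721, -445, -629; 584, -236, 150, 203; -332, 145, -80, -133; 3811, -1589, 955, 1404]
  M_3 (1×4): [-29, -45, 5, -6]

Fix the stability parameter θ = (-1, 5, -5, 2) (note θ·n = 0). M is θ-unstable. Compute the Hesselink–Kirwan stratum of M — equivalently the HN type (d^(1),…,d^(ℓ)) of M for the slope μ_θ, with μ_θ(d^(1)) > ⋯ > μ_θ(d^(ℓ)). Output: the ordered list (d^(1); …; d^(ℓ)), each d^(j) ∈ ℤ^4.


Interval decomposition of M: I[1,3], I[1,4], I[2,2], I[2,3], I[3,3].
HN type (ℓ=5): μ^(1)=5; μ^(2)=2; μ^(3)=0; μ^(4)=-1; μ^(5)=-5

((0, 1, 0, 0); (0, 0, 0, 1); (0, 3, 3, 0); (2, 0, 0, 0); (0, 0, 1, 0))


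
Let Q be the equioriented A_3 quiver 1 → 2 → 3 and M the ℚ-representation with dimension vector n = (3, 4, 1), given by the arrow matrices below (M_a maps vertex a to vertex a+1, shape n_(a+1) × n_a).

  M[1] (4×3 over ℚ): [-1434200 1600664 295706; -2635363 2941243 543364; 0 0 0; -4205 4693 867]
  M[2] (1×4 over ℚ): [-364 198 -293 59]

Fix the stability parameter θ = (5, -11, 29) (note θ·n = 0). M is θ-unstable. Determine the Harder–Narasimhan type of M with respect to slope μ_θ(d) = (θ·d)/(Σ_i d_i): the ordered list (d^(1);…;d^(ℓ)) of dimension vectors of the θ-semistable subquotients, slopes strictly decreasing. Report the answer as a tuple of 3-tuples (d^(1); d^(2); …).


Barcode: M ≅ I[1,1], I[1,2], I[1,3], I[2,2]^2. HN layers by μ_θ (4 steps, strictly decreasing):
  μ^(1)=29; μ^(2)=5; μ^(3)=-3; μ^(4)=-11

((0, 0, 1); (1, 0, 0); (2, 2, 0); (0, 2, 0))


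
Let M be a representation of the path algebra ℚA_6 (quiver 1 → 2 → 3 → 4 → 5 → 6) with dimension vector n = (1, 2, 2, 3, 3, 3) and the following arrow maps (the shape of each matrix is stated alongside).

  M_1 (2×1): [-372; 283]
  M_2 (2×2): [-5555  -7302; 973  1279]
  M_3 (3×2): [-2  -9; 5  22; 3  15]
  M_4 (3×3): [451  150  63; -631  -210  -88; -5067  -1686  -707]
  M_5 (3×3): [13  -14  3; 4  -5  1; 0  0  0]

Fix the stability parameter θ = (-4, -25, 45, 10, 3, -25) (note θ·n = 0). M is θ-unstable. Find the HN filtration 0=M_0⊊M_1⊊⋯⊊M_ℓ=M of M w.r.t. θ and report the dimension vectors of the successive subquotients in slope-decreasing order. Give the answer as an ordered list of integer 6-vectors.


Interval decomposition of M: I[1,6], I[2,5], I[4,4], I[5,6], I[6,6].
HN type (ℓ=6): μ^(1)=58/3; μ^(2)=10; μ^(3)=33/4; μ^(4)=-11; μ^(5)=-29/2; μ^(6)=-25

((0, 0, 1, 1, 1, 0); (0, 0, 0, 1, 0, 0); (0, 0, 1, 1, 1, 1); (0, 0, 0, 0, 1, 1); (1, 1, 0, 0, 0, 0); (0, 1, 0, 0, 0, 1))


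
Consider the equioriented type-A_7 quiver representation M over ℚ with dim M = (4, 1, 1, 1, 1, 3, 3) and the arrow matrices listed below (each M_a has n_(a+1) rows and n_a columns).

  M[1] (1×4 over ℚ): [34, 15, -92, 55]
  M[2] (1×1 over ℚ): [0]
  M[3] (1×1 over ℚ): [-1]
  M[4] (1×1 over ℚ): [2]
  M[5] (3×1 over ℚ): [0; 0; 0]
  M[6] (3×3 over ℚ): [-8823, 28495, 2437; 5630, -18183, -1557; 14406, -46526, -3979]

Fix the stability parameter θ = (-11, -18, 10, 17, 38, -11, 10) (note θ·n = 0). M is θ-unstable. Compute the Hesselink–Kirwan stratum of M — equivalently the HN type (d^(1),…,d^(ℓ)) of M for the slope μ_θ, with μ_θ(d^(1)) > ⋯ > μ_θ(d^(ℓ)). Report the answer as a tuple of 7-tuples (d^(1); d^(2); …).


Barcode: M ≅ I[1,1]^3, I[1,2], I[3,5], I[6,7]^3. HN layers by μ_θ (5 steps, strictly decreasing):
  μ^(1)=38; μ^(2)=17; μ^(3)=10; μ^(4)=-11; μ^(5)=-29/2

((0, 0, 0, 0, 1, 0, 0); (0, 0, 0, 1, 0, 0, 0); (0, 0, 1, 0, 0, 0, 3); (3, 0, 0, 0, 0, 3, 0); (1, 1, 0, 0, 0, 0, 0))


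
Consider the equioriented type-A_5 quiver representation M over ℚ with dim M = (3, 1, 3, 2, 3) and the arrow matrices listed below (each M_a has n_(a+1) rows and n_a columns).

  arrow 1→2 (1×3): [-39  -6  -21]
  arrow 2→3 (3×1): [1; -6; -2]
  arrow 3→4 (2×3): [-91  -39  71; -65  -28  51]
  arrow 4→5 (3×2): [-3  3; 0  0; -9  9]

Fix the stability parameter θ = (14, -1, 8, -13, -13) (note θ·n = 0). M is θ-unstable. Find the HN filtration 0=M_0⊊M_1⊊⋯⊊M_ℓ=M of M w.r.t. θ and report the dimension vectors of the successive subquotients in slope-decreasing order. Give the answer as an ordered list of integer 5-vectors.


Barcode: M ≅ I[1,1]^2, I[1,4], I[3,3], I[3,5], I[5,5]^2. HN layers by μ_θ (5 steps, strictly decreasing):
  μ^(1)=14; μ^(2)=8; μ^(3)=2; μ^(4)=-6; μ^(5)=-13

((2, 0, 0, 0, 0); (0, 0, 1, 0, 0); (1, 1, 1, 1, 0); (0, 0, 1, 1, 1); (0, 0, 0, 0, 2))


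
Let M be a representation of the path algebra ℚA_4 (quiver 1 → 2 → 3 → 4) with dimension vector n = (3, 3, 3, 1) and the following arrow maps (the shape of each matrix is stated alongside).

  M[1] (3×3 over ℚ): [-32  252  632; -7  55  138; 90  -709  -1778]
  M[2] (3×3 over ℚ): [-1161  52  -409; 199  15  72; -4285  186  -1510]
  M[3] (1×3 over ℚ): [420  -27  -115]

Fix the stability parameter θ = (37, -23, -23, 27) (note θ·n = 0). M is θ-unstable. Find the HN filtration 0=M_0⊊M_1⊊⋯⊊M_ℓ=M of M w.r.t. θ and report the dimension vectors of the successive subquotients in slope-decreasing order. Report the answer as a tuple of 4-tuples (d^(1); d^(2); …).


Via rank(M_{q-1}∘⋯∘M_p): M ≅ I[1,1], I[1,3], I[1,4], I[2,3].
μ_θ-semistable layers: μ^(1)=37; μ^(2)=27; μ^(3)=-3; μ^(4)=-23

((1, 0, 0, 0); (0, 0, 0, 1); (2, 2, 2, 0); (0, 1, 1, 0))


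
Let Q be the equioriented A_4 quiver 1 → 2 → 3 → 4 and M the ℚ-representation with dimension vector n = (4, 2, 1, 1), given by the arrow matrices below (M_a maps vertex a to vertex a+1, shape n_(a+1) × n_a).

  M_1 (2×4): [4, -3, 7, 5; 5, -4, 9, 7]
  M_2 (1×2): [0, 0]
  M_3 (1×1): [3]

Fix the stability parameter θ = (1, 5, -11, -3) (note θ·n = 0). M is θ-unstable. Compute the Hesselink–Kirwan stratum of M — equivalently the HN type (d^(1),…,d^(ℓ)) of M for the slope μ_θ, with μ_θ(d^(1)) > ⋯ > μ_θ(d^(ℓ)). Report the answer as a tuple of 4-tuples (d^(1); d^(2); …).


Interval decomposition of M: I[1,1]^2, I[1,2]^2, I[3,4].
HN type (ℓ=4): μ^(1)=5; μ^(2)=1; μ^(3)=-3; μ^(4)=-11

((0, 2, 0, 0); (4, 0, 0, 0); (0, 0, 0, 1); (0, 0, 1, 0))


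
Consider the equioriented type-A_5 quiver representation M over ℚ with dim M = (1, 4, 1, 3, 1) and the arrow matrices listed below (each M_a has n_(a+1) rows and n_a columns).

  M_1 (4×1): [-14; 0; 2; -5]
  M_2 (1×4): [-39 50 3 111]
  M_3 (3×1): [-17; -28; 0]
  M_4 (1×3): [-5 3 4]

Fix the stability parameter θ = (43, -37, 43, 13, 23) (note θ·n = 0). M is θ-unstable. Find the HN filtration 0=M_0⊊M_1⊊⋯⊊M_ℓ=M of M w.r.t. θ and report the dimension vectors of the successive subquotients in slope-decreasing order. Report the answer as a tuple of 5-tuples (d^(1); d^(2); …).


Interval decomposition of M: I[1,5], I[2,2]^3, I[4,4]^2.
HN type (ℓ=4): μ^(1)=79/3; μ^(2)=13; μ^(3)=3; μ^(4)=-37

((0, 0, 1, 1, 1); (0, 0, 0, 2, 0); (1, 1, 0, 0, 0); (0, 3, 0, 0, 0))


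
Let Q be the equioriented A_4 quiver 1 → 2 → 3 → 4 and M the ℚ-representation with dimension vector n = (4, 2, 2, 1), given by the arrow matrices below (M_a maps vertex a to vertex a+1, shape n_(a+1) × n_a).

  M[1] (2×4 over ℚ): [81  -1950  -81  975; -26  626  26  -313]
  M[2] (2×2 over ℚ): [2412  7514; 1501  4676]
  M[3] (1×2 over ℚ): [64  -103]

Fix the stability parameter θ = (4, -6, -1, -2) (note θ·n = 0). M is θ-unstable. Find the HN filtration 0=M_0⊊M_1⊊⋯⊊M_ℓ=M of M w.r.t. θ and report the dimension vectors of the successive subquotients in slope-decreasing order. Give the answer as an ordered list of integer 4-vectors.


Via rank(M_{q-1}∘⋯∘M_p): M ≅ I[1,1]^2, I[1,3], I[1,4].
μ_θ-semistable layers: μ^(1)=4; μ^(2)=-1; μ^(3)=-5/4

((2, 0, 0, 0); (1, 1, 1, 0); (1, 1, 1, 1))


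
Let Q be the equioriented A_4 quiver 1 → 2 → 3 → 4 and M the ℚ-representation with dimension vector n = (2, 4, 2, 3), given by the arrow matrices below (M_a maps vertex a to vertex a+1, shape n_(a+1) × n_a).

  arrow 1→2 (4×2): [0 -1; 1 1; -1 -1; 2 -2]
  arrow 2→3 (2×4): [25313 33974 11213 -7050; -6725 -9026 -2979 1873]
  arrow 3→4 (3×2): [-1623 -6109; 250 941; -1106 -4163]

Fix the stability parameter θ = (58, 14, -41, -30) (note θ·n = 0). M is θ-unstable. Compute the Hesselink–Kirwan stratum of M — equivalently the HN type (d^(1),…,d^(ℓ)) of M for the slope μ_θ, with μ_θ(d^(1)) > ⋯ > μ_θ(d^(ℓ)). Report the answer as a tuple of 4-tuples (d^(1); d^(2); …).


Interval decomposition of M: I[1,2], I[1,4], I[2,2], I[2,4], I[4,4].
HN type (ℓ=5): μ^(1)=36; μ^(2)=14; μ^(3)=1/4; μ^(4)=-19; μ^(5)=-30

((1, 1, 0, 0); (0, 1, 0, 0); (1, 1, 1, 1); (0, 1, 1, 1); (0, 0, 0, 1))


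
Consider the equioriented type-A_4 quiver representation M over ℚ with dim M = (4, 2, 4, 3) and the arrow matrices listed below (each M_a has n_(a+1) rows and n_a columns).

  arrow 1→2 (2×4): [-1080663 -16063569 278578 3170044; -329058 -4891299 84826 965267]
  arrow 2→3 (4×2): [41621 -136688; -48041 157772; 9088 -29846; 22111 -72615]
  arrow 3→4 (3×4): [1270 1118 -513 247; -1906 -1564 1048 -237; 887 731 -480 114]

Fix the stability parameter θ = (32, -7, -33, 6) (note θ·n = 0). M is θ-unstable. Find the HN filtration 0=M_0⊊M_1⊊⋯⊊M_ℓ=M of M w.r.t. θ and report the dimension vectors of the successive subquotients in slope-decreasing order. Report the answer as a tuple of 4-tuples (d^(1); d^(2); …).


Barcode: M ≅ I[1,1]^2, I[1,3], I[1,4], I[3,4]^2. HN layers by μ_θ (4 steps, strictly decreasing):
  μ^(1)=32; μ^(2)=6; μ^(3)=-8/3; μ^(4)=-33

((2, 0, 0, 0); (0, 0, 0, 3); (2, 2, 2, 0); (0, 0, 2, 0))


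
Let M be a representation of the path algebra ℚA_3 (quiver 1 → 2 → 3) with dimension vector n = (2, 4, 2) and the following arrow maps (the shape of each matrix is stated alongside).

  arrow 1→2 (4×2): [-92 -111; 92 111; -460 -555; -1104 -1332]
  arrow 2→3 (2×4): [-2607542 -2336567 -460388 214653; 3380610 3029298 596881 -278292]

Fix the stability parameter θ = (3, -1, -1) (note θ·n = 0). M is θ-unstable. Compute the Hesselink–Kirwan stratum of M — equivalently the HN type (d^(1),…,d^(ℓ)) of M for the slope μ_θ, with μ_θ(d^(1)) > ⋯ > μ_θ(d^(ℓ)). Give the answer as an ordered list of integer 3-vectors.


Via rank(M_{q-1}∘⋯∘M_p): M ≅ I[1,1], I[1,3], I[2,2]^2, I[2,3].
μ_θ-semistable layers: μ^(1)=3; μ^(2)=1/3; μ^(3)=-1

((1, 0, 0); (1, 1, 1); (0, 3, 1))


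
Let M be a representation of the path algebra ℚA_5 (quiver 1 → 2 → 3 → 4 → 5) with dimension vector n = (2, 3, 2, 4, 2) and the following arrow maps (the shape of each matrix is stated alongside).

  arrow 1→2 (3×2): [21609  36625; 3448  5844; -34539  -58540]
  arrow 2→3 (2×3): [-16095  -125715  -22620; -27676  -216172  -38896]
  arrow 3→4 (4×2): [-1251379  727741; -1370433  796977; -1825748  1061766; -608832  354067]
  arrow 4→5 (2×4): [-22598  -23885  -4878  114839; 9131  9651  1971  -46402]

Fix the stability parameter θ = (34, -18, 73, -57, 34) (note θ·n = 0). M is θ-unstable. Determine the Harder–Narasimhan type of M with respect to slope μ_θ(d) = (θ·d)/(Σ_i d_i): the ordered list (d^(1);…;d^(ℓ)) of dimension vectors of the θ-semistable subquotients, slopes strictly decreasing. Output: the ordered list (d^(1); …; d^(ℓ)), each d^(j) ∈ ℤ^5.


Barcode: M ≅ I[1,2], I[1,5], I[2,2], I[3,5], I[4,4]^2. HN layers by μ_θ (4 steps, strictly decreasing):
  μ^(1)=34; μ^(2)=8; μ^(3)=-18; μ^(4)=-57

((0, 0, 0, 0, 2); (2, 2, 2, 2, 0); (0, 1, 0, 0, 0); (0, 0, 0, 2, 0))


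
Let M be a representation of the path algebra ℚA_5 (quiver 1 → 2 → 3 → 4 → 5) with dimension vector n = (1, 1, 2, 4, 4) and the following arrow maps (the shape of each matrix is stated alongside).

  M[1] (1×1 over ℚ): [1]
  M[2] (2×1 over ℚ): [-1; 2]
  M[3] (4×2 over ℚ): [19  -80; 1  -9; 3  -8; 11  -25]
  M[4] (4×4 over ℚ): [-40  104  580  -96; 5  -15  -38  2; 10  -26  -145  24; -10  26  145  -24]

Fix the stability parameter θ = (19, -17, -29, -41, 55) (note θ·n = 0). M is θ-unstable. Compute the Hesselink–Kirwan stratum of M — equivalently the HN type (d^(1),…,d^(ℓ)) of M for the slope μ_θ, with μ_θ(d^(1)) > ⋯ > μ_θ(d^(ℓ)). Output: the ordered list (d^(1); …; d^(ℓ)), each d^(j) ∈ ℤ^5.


Interval decomposition of M: I[1,5], I[3,5], I[4,4]^2, I[5,5]^2.
HN type (ℓ=4): μ^(1)=55; μ^(2)=-17; μ^(3)=-35; μ^(4)=-41

((0, 0, 0, 0, 4); (1, 1, 1, 1, 0); (0, 0, 1, 1, 0); (0, 0, 0, 2, 0))


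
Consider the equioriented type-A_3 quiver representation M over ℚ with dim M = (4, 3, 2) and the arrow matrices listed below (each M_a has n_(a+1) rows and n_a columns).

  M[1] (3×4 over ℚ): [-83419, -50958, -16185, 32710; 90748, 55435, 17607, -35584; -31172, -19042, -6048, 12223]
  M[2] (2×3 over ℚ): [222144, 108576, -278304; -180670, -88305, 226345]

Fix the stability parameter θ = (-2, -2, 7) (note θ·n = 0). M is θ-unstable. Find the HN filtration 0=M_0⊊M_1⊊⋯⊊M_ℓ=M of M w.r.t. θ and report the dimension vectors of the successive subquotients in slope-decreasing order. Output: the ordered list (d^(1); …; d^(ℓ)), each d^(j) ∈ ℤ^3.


Via rank(M_{q-1}∘⋯∘M_p): M ≅ I[1,1], I[1,2]^2, I[1,3], I[3,3].
μ_θ-semistable layers: μ^(1)=7; μ^(2)=-2

((0, 0, 2); (4, 3, 0))


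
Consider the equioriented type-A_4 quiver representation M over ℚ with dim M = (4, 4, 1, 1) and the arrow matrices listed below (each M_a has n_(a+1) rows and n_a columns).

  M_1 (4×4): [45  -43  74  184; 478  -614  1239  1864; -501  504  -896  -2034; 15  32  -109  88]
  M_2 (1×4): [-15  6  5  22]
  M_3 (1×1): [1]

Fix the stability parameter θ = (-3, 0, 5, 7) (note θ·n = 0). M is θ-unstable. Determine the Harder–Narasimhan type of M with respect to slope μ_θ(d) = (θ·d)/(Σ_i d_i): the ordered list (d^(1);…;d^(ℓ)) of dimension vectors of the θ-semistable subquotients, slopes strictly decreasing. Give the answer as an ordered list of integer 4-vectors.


Interval decomposition of M: I[1,2]^3, I[1,4].
HN type (ℓ=4): μ^(1)=7; μ^(2)=5; μ^(3)=0; μ^(4)=-3

((0, 0, 0, 1); (0, 0, 1, 0); (0, 4, 0, 0); (4, 0, 0, 0))


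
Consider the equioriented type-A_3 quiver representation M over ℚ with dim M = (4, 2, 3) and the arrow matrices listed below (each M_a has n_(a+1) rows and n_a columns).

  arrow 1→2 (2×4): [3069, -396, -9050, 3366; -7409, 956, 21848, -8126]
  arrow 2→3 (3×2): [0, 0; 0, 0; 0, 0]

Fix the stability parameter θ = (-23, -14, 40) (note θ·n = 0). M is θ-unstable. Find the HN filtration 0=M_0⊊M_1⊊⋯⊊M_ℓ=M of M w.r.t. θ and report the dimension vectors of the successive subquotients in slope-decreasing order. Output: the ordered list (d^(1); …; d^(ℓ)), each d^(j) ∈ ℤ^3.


Barcode: M ≅ I[1,1]^2, I[1,2]^2, I[3,3]^3. HN layers by μ_θ (3 steps, strictly decreasing):
  μ^(1)=40; μ^(2)=-14; μ^(3)=-23

((0, 0, 3); (0, 2, 0); (4, 0, 0))


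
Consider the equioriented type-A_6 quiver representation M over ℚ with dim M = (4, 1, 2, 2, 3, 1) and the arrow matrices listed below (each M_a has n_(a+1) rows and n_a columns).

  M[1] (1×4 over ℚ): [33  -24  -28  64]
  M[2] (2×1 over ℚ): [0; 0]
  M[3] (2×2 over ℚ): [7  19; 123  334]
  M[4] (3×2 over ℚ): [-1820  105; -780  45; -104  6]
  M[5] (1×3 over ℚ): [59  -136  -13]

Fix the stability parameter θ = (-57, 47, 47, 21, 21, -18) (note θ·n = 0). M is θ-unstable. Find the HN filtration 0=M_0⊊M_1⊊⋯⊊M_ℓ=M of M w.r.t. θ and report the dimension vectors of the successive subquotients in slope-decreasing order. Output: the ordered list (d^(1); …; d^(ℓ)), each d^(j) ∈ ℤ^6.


Via rank(M_{q-1}∘⋯∘M_p): M ≅ I[1,1]^3, I[1,2], I[3,4], I[3,6], I[5,5]^2.
μ_θ-semistable layers: μ^(1)=47; μ^(2)=34; μ^(3)=21; μ^(4)=71/4; μ^(5)=-57

((0, 1, 0, 0, 0, 0); (0, 0, 1, 1, 0, 0); (0, 0, 0, 0, 2, 0); (0, 0, 1, 1, 1, 1); (4, 0, 0, 0, 0, 0))


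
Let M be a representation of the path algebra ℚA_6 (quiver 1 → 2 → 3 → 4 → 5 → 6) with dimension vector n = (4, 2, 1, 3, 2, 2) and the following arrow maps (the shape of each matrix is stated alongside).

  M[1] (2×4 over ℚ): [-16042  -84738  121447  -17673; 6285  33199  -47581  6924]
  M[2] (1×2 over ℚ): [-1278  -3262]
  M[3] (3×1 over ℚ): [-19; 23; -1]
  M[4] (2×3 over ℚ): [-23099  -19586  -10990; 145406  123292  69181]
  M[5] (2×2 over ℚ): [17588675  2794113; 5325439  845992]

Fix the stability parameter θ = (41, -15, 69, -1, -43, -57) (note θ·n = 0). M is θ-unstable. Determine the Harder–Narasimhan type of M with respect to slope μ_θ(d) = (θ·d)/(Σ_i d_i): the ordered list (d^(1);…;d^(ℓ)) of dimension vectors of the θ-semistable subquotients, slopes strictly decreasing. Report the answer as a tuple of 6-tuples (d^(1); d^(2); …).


Interval decomposition of M: I[1,1]^2, I[1,2], I[1,6], I[4,4], I[4,6].
HN type (ℓ=4): μ^(1)=41; μ^(2)=13; μ^(3)=-1; μ^(4)=-101/3

((2, 0, 0, 0, 0, 0); (1, 1, 0, 0, 0, 0); (1, 1, 1, 2, 1, 1); (0, 0, 0, 1, 1, 1))


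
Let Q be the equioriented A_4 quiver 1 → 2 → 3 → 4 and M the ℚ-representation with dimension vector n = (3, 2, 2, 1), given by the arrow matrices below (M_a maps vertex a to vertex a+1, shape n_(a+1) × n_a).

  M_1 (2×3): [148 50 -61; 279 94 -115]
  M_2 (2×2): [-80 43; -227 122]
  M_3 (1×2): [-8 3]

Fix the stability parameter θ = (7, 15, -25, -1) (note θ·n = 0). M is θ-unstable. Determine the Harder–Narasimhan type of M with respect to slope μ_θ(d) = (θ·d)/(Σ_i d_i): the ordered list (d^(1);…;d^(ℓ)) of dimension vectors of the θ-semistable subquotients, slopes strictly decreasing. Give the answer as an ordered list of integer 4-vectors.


Barcode: M ≅ I[1,1], I[1,3], I[1,4]. HN layers by μ_θ (2 steps, strictly decreasing):
  μ^(1)=7; μ^(2)=-1

((1, 0, 0, 0); (2, 2, 2, 1))


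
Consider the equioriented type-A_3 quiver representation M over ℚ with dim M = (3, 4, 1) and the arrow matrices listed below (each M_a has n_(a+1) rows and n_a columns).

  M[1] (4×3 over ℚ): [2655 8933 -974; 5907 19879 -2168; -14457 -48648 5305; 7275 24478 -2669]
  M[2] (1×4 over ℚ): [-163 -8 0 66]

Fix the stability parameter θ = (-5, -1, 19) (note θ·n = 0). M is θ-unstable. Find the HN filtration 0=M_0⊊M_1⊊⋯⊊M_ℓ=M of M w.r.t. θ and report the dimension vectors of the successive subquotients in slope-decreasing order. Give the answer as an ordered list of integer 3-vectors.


Via rank(M_{q-1}∘⋯∘M_p): M ≅ I[1,1], I[1,2], I[1,3], I[2,2]^2.
μ_θ-semistable layers: μ^(1)=19; μ^(2)=-1; μ^(3)=-5

((0, 0, 1); (0, 4, 0); (3, 0, 0))
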